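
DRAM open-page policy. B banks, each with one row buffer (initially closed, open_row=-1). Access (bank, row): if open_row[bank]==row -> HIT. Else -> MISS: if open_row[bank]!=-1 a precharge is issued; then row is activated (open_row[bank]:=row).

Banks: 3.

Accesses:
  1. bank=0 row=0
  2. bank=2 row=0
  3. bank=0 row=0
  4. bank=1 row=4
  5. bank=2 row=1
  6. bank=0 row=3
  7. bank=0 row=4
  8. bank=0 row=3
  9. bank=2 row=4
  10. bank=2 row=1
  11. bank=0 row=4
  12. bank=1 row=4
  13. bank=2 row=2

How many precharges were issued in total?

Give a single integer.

Answer: 8

Derivation:
Acc 1: bank0 row0 -> MISS (open row0); precharges=0
Acc 2: bank2 row0 -> MISS (open row0); precharges=0
Acc 3: bank0 row0 -> HIT
Acc 4: bank1 row4 -> MISS (open row4); precharges=0
Acc 5: bank2 row1 -> MISS (open row1); precharges=1
Acc 6: bank0 row3 -> MISS (open row3); precharges=2
Acc 7: bank0 row4 -> MISS (open row4); precharges=3
Acc 8: bank0 row3 -> MISS (open row3); precharges=4
Acc 9: bank2 row4 -> MISS (open row4); precharges=5
Acc 10: bank2 row1 -> MISS (open row1); precharges=6
Acc 11: bank0 row4 -> MISS (open row4); precharges=7
Acc 12: bank1 row4 -> HIT
Acc 13: bank2 row2 -> MISS (open row2); precharges=8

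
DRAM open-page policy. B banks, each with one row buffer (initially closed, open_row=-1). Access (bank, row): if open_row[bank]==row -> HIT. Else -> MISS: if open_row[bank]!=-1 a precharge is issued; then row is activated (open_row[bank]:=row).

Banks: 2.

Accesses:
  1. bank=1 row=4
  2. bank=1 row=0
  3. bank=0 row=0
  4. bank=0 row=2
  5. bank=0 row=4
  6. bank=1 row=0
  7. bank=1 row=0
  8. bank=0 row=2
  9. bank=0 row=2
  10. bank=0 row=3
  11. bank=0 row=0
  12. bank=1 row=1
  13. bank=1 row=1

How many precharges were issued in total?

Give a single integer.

Answer: 7

Derivation:
Acc 1: bank1 row4 -> MISS (open row4); precharges=0
Acc 2: bank1 row0 -> MISS (open row0); precharges=1
Acc 3: bank0 row0 -> MISS (open row0); precharges=1
Acc 4: bank0 row2 -> MISS (open row2); precharges=2
Acc 5: bank0 row4 -> MISS (open row4); precharges=3
Acc 6: bank1 row0 -> HIT
Acc 7: bank1 row0 -> HIT
Acc 8: bank0 row2 -> MISS (open row2); precharges=4
Acc 9: bank0 row2 -> HIT
Acc 10: bank0 row3 -> MISS (open row3); precharges=5
Acc 11: bank0 row0 -> MISS (open row0); precharges=6
Acc 12: bank1 row1 -> MISS (open row1); precharges=7
Acc 13: bank1 row1 -> HIT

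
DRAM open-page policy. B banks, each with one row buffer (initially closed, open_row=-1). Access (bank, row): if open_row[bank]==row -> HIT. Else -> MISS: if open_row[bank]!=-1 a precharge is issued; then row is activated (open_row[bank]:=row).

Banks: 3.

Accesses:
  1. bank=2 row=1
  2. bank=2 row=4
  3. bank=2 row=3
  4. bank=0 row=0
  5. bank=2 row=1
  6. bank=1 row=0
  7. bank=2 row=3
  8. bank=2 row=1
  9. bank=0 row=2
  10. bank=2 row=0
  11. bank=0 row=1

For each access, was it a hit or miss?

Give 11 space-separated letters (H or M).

Acc 1: bank2 row1 -> MISS (open row1); precharges=0
Acc 2: bank2 row4 -> MISS (open row4); precharges=1
Acc 3: bank2 row3 -> MISS (open row3); precharges=2
Acc 4: bank0 row0 -> MISS (open row0); precharges=2
Acc 5: bank2 row1 -> MISS (open row1); precharges=3
Acc 6: bank1 row0 -> MISS (open row0); precharges=3
Acc 7: bank2 row3 -> MISS (open row3); precharges=4
Acc 8: bank2 row1 -> MISS (open row1); precharges=5
Acc 9: bank0 row2 -> MISS (open row2); precharges=6
Acc 10: bank2 row0 -> MISS (open row0); precharges=7
Acc 11: bank0 row1 -> MISS (open row1); precharges=8

Answer: M M M M M M M M M M M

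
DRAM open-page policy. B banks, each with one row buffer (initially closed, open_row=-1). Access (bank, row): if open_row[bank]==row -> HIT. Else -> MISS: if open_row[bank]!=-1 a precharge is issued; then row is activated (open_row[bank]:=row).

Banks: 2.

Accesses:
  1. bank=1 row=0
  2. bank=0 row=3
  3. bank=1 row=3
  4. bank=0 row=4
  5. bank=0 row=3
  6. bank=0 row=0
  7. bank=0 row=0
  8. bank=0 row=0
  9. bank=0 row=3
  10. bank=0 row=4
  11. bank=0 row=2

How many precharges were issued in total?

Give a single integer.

Acc 1: bank1 row0 -> MISS (open row0); precharges=0
Acc 2: bank0 row3 -> MISS (open row3); precharges=0
Acc 3: bank1 row3 -> MISS (open row3); precharges=1
Acc 4: bank0 row4 -> MISS (open row4); precharges=2
Acc 5: bank0 row3 -> MISS (open row3); precharges=3
Acc 6: bank0 row0 -> MISS (open row0); precharges=4
Acc 7: bank0 row0 -> HIT
Acc 8: bank0 row0 -> HIT
Acc 9: bank0 row3 -> MISS (open row3); precharges=5
Acc 10: bank0 row4 -> MISS (open row4); precharges=6
Acc 11: bank0 row2 -> MISS (open row2); precharges=7

Answer: 7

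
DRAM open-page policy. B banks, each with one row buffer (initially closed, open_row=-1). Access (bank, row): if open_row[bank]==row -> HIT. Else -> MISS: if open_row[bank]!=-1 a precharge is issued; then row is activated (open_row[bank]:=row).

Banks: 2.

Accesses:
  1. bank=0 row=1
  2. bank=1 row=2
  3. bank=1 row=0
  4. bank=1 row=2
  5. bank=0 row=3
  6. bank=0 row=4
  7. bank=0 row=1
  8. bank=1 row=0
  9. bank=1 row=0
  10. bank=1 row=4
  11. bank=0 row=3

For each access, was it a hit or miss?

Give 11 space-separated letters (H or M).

Answer: M M M M M M M M H M M

Derivation:
Acc 1: bank0 row1 -> MISS (open row1); precharges=0
Acc 2: bank1 row2 -> MISS (open row2); precharges=0
Acc 3: bank1 row0 -> MISS (open row0); precharges=1
Acc 4: bank1 row2 -> MISS (open row2); precharges=2
Acc 5: bank0 row3 -> MISS (open row3); precharges=3
Acc 6: bank0 row4 -> MISS (open row4); precharges=4
Acc 7: bank0 row1 -> MISS (open row1); precharges=5
Acc 8: bank1 row0 -> MISS (open row0); precharges=6
Acc 9: bank1 row0 -> HIT
Acc 10: bank1 row4 -> MISS (open row4); precharges=7
Acc 11: bank0 row3 -> MISS (open row3); precharges=8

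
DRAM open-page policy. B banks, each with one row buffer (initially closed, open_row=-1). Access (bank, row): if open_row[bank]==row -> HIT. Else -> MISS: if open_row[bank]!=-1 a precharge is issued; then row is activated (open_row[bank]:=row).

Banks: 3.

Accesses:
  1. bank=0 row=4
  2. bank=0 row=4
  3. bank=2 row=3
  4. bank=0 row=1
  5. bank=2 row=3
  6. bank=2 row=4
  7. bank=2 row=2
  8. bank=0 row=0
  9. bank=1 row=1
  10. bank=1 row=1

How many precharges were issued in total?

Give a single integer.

Answer: 4

Derivation:
Acc 1: bank0 row4 -> MISS (open row4); precharges=0
Acc 2: bank0 row4 -> HIT
Acc 3: bank2 row3 -> MISS (open row3); precharges=0
Acc 4: bank0 row1 -> MISS (open row1); precharges=1
Acc 5: bank2 row3 -> HIT
Acc 6: bank2 row4 -> MISS (open row4); precharges=2
Acc 7: bank2 row2 -> MISS (open row2); precharges=3
Acc 8: bank0 row0 -> MISS (open row0); precharges=4
Acc 9: bank1 row1 -> MISS (open row1); precharges=4
Acc 10: bank1 row1 -> HIT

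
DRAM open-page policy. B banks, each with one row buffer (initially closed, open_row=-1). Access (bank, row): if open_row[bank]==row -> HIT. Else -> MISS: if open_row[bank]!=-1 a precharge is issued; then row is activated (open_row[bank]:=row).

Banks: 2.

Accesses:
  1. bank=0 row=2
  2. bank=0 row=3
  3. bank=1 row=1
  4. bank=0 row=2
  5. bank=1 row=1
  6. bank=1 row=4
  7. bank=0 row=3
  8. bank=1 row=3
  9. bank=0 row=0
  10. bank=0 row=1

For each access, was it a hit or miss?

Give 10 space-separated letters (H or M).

Answer: M M M M H M M M M M

Derivation:
Acc 1: bank0 row2 -> MISS (open row2); precharges=0
Acc 2: bank0 row3 -> MISS (open row3); precharges=1
Acc 3: bank1 row1 -> MISS (open row1); precharges=1
Acc 4: bank0 row2 -> MISS (open row2); precharges=2
Acc 5: bank1 row1 -> HIT
Acc 6: bank1 row4 -> MISS (open row4); precharges=3
Acc 7: bank0 row3 -> MISS (open row3); precharges=4
Acc 8: bank1 row3 -> MISS (open row3); precharges=5
Acc 9: bank0 row0 -> MISS (open row0); precharges=6
Acc 10: bank0 row1 -> MISS (open row1); precharges=7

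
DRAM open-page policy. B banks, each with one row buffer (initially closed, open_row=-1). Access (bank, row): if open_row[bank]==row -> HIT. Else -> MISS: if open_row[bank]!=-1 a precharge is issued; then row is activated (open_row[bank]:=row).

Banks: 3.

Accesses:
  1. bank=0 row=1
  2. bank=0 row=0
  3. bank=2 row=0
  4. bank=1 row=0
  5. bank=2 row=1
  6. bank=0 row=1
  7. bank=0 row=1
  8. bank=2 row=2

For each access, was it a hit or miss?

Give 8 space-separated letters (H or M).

Acc 1: bank0 row1 -> MISS (open row1); precharges=0
Acc 2: bank0 row0 -> MISS (open row0); precharges=1
Acc 3: bank2 row0 -> MISS (open row0); precharges=1
Acc 4: bank1 row0 -> MISS (open row0); precharges=1
Acc 5: bank2 row1 -> MISS (open row1); precharges=2
Acc 6: bank0 row1 -> MISS (open row1); precharges=3
Acc 7: bank0 row1 -> HIT
Acc 8: bank2 row2 -> MISS (open row2); precharges=4

Answer: M M M M M M H M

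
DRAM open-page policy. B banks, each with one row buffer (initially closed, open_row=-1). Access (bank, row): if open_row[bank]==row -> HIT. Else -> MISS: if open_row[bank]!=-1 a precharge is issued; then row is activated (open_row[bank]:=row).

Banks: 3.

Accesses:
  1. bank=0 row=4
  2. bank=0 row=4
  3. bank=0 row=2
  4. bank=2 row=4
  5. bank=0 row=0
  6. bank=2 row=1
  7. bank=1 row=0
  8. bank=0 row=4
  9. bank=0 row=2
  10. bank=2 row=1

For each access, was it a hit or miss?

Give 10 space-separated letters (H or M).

Answer: M H M M M M M M M H

Derivation:
Acc 1: bank0 row4 -> MISS (open row4); precharges=0
Acc 2: bank0 row4 -> HIT
Acc 3: bank0 row2 -> MISS (open row2); precharges=1
Acc 4: bank2 row4 -> MISS (open row4); precharges=1
Acc 5: bank0 row0 -> MISS (open row0); precharges=2
Acc 6: bank2 row1 -> MISS (open row1); precharges=3
Acc 7: bank1 row0 -> MISS (open row0); precharges=3
Acc 8: bank0 row4 -> MISS (open row4); precharges=4
Acc 9: bank0 row2 -> MISS (open row2); precharges=5
Acc 10: bank2 row1 -> HIT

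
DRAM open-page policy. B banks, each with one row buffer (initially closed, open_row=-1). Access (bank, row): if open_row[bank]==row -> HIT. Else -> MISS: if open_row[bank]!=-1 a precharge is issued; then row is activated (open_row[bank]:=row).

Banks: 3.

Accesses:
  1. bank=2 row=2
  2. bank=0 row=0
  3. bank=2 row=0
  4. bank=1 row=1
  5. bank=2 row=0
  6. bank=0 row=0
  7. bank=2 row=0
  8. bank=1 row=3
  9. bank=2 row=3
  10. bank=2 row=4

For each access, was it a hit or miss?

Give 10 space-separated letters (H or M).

Answer: M M M M H H H M M M

Derivation:
Acc 1: bank2 row2 -> MISS (open row2); precharges=0
Acc 2: bank0 row0 -> MISS (open row0); precharges=0
Acc 3: bank2 row0 -> MISS (open row0); precharges=1
Acc 4: bank1 row1 -> MISS (open row1); precharges=1
Acc 5: bank2 row0 -> HIT
Acc 6: bank0 row0 -> HIT
Acc 7: bank2 row0 -> HIT
Acc 8: bank1 row3 -> MISS (open row3); precharges=2
Acc 9: bank2 row3 -> MISS (open row3); precharges=3
Acc 10: bank2 row4 -> MISS (open row4); precharges=4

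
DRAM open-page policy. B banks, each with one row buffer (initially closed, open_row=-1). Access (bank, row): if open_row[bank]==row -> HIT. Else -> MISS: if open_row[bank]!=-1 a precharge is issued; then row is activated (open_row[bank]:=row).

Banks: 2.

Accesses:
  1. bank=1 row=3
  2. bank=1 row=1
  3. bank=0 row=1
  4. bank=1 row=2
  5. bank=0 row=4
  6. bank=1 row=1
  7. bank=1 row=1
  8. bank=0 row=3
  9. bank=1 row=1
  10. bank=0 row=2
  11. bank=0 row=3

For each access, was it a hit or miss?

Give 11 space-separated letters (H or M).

Answer: M M M M M M H M H M M

Derivation:
Acc 1: bank1 row3 -> MISS (open row3); precharges=0
Acc 2: bank1 row1 -> MISS (open row1); precharges=1
Acc 3: bank0 row1 -> MISS (open row1); precharges=1
Acc 4: bank1 row2 -> MISS (open row2); precharges=2
Acc 5: bank0 row4 -> MISS (open row4); precharges=3
Acc 6: bank1 row1 -> MISS (open row1); precharges=4
Acc 7: bank1 row1 -> HIT
Acc 8: bank0 row3 -> MISS (open row3); precharges=5
Acc 9: bank1 row1 -> HIT
Acc 10: bank0 row2 -> MISS (open row2); precharges=6
Acc 11: bank0 row3 -> MISS (open row3); precharges=7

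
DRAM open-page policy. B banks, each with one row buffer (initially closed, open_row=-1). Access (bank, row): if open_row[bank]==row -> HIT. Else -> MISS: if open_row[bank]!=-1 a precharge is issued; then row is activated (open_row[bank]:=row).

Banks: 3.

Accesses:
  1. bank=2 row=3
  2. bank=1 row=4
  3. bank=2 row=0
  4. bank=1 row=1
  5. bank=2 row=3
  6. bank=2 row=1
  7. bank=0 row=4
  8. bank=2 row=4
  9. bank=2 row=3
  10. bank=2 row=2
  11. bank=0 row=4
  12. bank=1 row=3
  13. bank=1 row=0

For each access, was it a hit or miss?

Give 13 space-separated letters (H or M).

Answer: M M M M M M M M M M H M M

Derivation:
Acc 1: bank2 row3 -> MISS (open row3); precharges=0
Acc 2: bank1 row4 -> MISS (open row4); precharges=0
Acc 3: bank2 row0 -> MISS (open row0); precharges=1
Acc 4: bank1 row1 -> MISS (open row1); precharges=2
Acc 5: bank2 row3 -> MISS (open row3); precharges=3
Acc 6: bank2 row1 -> MISS (open row1); precharges=4
Acc 7: bank0 row4 -> MISS (open row4); precharges=4
Acc 8: bank2 row4 -> MISS (open row4); precharges=5
Acc 9: bank2 row3 -> MISS (open row3); precharges=6
Acc 10: bank2 row2 -> MISS (open row2); precharges=7
Acc 11: bank0 row4 -> HIT
Acc 12: bank1 row3 -> MISS (open row3); precharges=8
Acc 13: bank1 row0 -> MISS (open row0); precharges=9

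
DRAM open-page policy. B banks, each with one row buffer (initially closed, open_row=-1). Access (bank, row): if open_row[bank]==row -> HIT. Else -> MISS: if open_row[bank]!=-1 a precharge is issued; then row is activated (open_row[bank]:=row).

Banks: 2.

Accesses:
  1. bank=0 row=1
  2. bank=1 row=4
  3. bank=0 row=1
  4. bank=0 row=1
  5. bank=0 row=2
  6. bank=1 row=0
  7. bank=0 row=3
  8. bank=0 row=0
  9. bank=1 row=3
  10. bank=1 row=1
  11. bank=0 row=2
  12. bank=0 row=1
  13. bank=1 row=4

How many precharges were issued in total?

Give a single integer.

Answer: 9

Derivation:
Acc 1: bank0 row1 -> MISS (open row1); precharges=0
Acc 2: bank1 row4 -> MISS (open row4); precharges=0
Acc 3: bank0 row1 -> HIT
Acc 4: bank0 row1 -> HIT
Acc 5: bank0 row2 -> MISS (open row2); precharges=1
Acc 6: bank1 row0 -> MISS (open row0); precharges=2
Acc 7: bank0 row3 -> MISS (open row3); precharges=3
Acc 8: bank0 row0 -> MISS (open row0); precharges=4
Acc 9: bank1 row3 -> MISS (open row3); precharges=5
Acc 10: bank1 row1 -> MISS (open row1); precharges=6
Acc 11: bank0 row2 -> MISS (open row2); precharges=7
Acc 12: bank0 row1 -> MISS (open row1); precharges=8
Acc 13: bank1 row4 -> MISS (open row4); precharges=9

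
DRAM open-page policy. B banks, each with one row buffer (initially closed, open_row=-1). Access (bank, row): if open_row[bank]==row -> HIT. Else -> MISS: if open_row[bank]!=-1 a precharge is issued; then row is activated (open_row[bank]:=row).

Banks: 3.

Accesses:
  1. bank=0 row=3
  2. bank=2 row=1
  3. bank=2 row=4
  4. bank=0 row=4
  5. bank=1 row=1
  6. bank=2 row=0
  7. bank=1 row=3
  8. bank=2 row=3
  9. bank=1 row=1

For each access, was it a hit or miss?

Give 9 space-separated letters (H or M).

Answer: M M M M M M M M M

Derivation:
Acc 1: bank0 row3 -> MISS (open row3); precharges=0
Acc 2: bank2 row1 -> MISS (open row1); precharges=0
Acc 3: bank2 row4 -> MISS (open row4); precharges=1
Acc 4: bank0 row4 -> MISS (open row4); precharges=2
Acc 5: bank1 row1 -> MISS (open row1); precharges=2
Acc 6: bank2 row0 -> MISS (open row0); precharges=3
Acc 7: bank1 row3 -> MISS (open row3); precharges=4
Acc 8: bank2 row3 -> MISS (open row3); precharges=5
Acc 9: bank1 row1 -> MISS (open row1); precharges=6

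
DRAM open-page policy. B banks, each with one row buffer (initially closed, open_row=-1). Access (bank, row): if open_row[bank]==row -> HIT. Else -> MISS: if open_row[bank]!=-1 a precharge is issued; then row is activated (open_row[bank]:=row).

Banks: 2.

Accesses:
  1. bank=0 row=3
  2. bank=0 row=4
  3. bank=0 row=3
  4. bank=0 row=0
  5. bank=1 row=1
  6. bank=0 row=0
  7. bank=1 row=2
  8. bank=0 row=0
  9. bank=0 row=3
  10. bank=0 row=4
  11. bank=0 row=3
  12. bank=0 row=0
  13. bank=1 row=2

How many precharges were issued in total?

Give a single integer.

Answer: 8

Derivation:
Acc 1: bank0 row3 -> MISS (open row3); precharges=0
Acc 2: bank0 row4 -> MISS (open row4); precharges=1
Acc 3: bank0 row3 -> MISS (open row3); precharges=2
Acc 4: bank0 row0 -> MISS (open row0); precharges=3
Acc 5: bank1 row1 -> MISS (open row1); precharges=3
Acc 6: bank0 row0 -> HIT
Acc 7: bank1 row2 -> MISS (open row2); precharges=4
Acc 8: bank0 row0 -> HIT
Acc 9: bank0 row3 -> MISS (open row3); precharges=5
Acc 10: bank0 row4 -> MISS (open row4); precharges=6
Acc 11: bank0 row3 -> MISS (open row3); precharges=7
Acc 12: bank0 row0 -> MISS (open row0); precharges=8
Acc 13: bank1 row2 -> HIT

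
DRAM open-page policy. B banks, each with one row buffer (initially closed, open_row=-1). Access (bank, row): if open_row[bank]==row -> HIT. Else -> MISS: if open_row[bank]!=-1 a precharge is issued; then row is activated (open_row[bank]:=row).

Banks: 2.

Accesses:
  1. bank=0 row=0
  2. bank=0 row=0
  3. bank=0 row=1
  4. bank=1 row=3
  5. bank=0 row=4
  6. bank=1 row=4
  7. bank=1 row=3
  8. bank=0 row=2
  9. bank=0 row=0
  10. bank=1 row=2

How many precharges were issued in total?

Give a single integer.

Acc 1: bank0 row0 -> MISS (open row0); precharges=0
Acc 2: bank0 row0 -> HIT
Acc 3: bank0 row1 -> MISS (open row1); precharges=1
Acc 4: bank1 row3 -> MISS (open row3); precharges=1
Acc 5: bank0 row4 -> MISS (open row4); precharges=2
Acc 6: bank1 row4 -> MISS (open row4); precharges=3
Acc 7: bank1 row3 -> MISS (open row3); precharges=4
Acc 8: bank0 row2 -> MISS (open row2); precharges=5
Acc 9: bank0 row0 -> MISS (open row0); precharges=6
Acc 10: bank1 row2 -> MISS (open row2); precharges=7

Answer: 7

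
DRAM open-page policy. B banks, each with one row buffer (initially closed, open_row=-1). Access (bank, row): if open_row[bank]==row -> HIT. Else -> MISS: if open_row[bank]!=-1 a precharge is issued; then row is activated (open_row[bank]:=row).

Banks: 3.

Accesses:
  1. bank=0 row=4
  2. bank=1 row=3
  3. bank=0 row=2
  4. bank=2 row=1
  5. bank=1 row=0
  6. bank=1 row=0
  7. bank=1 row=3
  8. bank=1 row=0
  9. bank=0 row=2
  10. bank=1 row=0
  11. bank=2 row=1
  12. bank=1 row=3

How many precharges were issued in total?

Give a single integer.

Answer: 5

Derivation:
Acc 1: bank0 row4 -> MISS (open row4); precharges=0
Acc 2: bank1 row3 -> MISS (open row3); precharges=0
Acc 3: bank0 row2 -> MISS (open row2); precharges=1
Acc 4: bank2 row1 -> MISS (open row1); precharges=1
Acc 5: bank1 row0 -> MISS (open row0); precharges=2
Acc 6: bank1 row0 -> HIT
Acc 7: bank1 row3 -> MISS (open row3); precharges=3
Acc 8: bank1 row0 -> MISS (open row0); precharges=4
Acc 9: bank0 row2 -> HIT
Acc 10: bank1 row0 -> HIT
Acc 11: bank2 row1 -> HIT
Acc 12: bank1 row3 -> MISS (open row3); precharges=5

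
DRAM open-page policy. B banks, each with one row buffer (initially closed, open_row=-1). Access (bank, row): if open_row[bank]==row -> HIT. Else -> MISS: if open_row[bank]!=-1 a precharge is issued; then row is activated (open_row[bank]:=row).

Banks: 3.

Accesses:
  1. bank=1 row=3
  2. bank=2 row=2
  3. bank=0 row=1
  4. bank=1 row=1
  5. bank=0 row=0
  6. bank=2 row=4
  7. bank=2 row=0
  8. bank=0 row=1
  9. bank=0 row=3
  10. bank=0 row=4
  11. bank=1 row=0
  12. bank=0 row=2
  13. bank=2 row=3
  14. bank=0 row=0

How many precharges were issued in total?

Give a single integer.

Answer: 11

Derivation:
Acc 1: bank1 row3 -> MISS (open row3); precharges=0
Acc 2: bank2 row2 -> MISS (open row2); precharges=0
Acc 3: bank0 row1 -> MISS (open row1); precharges=0
Acc 4: bank1 row1 -> MISS (open row1); precharges=1
Acc 5: bank0 row0 -> MISS (open row0); precharges=2
Acc 6: bank2 row4 -> MISS (open row4); precharges=3
Acc 7: bank2 row0 -> MISS (open row0); precharges=4
Acc 8: bank0 row1 -> MISS (open row1); precharges=5
Acc 9: bank0 row3 -> MISS (open row3); precharges=6
Acc 10: bank0 row4 -> MISS (open row4); precharges=7
Acc 11: bank1 row0 -> MISS (open row0); precharges=8
Acc 12: bank0 row2 -> MISS (open row2); precharges=9
Acc 13: bank2 row3 -> MISS (open row3); precharges=10
Acc 14: bank0 row0 -> MISS (open row0); precharges=11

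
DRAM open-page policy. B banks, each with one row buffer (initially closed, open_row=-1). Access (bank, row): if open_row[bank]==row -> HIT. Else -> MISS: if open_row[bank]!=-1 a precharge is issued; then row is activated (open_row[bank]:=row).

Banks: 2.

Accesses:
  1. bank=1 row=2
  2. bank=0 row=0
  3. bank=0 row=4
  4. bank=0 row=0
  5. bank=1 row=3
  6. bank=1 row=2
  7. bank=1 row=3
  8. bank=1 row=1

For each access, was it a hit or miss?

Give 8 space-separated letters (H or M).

Acc 1: bank1 row2 -> MISS (open row2); precharges=0
Acc 2: bank0 row0 -> MISS (open row0); precharges=0
Acc 3: bank0 row4 -> MISS (open row4); precharges=1
Acc 4: bank0 row0 -> MISS (open row0); precharges=2
Acc 5: bank1 row3 -> MISS (open row3); precharges=3
Acc 6: bank1 row2 -> MISS (open row2); precharges=4
Acc 7: bank1 row3 -> MISS (open row3); precharges=5
Acc 8: bank1 row1 -> MISS (open row1); precharges=6

Answer: M M M M M M M M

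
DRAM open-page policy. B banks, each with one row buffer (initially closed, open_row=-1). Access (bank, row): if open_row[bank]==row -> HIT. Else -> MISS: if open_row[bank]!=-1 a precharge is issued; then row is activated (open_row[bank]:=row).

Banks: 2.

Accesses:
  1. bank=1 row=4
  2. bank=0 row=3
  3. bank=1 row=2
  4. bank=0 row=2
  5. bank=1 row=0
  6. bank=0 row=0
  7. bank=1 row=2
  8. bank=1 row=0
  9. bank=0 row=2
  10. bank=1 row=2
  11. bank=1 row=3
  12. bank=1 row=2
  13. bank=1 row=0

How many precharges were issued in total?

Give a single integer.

Acc 1: bank1 row4 -> MISS (open row4); precharges=0
Acc 2: bank0 row3 -> MISS (open row3); precharges=0
Acc 3: bank1 row2 -> MISS (open row2); precharges=1
Acc 4: bank0 row2 -> MISS (open row2); precharges=2
Acc 5: bank1 row0 -> MISS (open row0); precharges=3
Acc 6: bank0 row0 -> MISS (open row0); precharges=4
Acc 7: bank1 row2 -> MISS (open row2); precharges=5
Acc 8: bank1 row0 -> MISS (open row0); precharges=6
Acc 9: bank0 row2 -> MISS (open row2); precharges=7
Acc 10: bank1 row2 -> MISS (open row2); precharges=8
Acc 11: bank1 row3 -> MISS (open row3); precharges=9
Acc 12: bank1 row2 -> MISS (open row2); precharges=10
Acc 13: bank1 row0 -> MISS (open row0); precharges=11

Answer: 11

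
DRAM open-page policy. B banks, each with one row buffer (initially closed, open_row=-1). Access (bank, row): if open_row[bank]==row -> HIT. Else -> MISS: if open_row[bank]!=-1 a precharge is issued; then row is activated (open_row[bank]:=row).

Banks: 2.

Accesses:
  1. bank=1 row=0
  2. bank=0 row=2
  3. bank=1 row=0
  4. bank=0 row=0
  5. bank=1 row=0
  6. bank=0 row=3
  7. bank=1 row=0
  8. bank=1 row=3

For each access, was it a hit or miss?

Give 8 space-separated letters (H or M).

Acc 1: bank1 row0 -> MISS (open row0); precharges=0
Acc 2: bank0 row2 -> MISS (open row2); precharges=0
Acc 3: bank1 row0 -> HIT
Acc 4: bank0 row0 -> MISS (open row0); precharges=1
Acc 5: bank1 row0 -> HIT
Acc 6: bank0 row3 -> MISS (open row3); precharges=2
Acc 7: bank1 row0 -> HIT
Acc 8: bank1 row3 -> MISS (open row3); precharges=3

Answer: M M H M H M H M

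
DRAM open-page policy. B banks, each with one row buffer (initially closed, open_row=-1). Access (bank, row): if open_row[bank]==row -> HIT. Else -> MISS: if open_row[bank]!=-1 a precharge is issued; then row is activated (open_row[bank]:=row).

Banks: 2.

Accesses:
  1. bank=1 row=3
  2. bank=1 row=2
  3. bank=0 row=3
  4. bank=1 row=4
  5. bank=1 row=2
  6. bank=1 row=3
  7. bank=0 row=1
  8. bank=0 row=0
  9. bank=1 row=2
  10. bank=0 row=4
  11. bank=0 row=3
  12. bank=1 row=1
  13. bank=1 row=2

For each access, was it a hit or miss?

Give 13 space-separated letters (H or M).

Answer: M M M M M M M M M M M M M

Derivation:
Acc 1: bank1 row3 -> MISS (open row3); precharges=0
Acc 2: bank1 row2 -> MISS (open row2); precharges=1
Acc 3: bank0 row3 -> MISS (open row3); precharges=1
Acc 4: bank1 row4 -> MISS (open row4); precharges=2
Acc 5: bank1 row2 -> MISS (open row2); precharges=3
Acc 6: bank1 row3 -> MISS (open row3); precharges=4
Acc 7: bank0 row1 -> MISS (open row1); precharges=5
Acc 8: bank0 row0 -> MISS (open row0); precharges=6
Acc 9: bank1 row2 -> MISS (open row2); precharges=7
Acc 10: bank0 row4 -> MISS (open row4); precharges=8
Acc 11: bank0 row3 -> MISS (open row3); precharges=9
Acc 12: bank1 row1 -> MISS (open row1); precharges=10
Acc 13: bank1 row2 -> MISS (open row2); precharges=11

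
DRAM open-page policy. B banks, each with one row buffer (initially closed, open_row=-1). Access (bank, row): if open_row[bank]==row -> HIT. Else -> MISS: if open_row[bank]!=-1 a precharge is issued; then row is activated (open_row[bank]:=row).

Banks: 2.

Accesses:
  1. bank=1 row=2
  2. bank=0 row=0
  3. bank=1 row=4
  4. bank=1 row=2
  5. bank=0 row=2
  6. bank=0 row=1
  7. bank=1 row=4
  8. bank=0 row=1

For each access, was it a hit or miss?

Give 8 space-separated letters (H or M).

Acc 1: bank1 row2 -> MISS (open row2); precharges=0
Acc 2: bank0 row0 -> MISS (open row0); precharges=0
Acc 3: bank1 row4 -> MISS (open row4); precharges=1
Acc 4: bank1 row2 -> MISS (open row2); precharges=2
Acc 5: bank0 row2 -> MISS (open row2); precharges=3
Acc 6: bank0 row1 -> MISS (open row1); precharges=4
Acc 7: bank1 row4 -> MISS (open row4); precharges=5
Acc 8: bank0 row1 -> HIT

Answer: M M M M M M M H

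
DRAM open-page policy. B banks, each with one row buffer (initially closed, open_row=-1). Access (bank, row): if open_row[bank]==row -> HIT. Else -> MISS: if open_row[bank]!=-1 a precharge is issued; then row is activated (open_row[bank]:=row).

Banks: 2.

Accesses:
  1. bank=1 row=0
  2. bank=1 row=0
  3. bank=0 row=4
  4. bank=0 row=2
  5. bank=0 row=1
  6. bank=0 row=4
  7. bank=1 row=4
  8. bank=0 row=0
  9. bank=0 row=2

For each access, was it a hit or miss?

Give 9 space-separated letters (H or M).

Acc 1: bank1 row0 -> MISS (open row0); precharges=0
Acc 2: bank1 row0 -> HIT
Acc 3: bank0 row4 -> MISS (open row4); precharges=0
Acc 4: bank0 row2 -> MISS (open row2); precharges=1
Acc 5: bank0 row1 -> MISS (open row1); precharges=2
Acc 6: bank0 row4 -> MISS (open row4); precharges=3
Acc 7: bank1 row4 -> MISS (open row4); precharges=4
Acc 8: bank0 row0 -> MISS (open row0); precharges=5
Acc 9: bank0 row2 -> MISS (open row2); precharges=6

Answer: M H M M M M M M M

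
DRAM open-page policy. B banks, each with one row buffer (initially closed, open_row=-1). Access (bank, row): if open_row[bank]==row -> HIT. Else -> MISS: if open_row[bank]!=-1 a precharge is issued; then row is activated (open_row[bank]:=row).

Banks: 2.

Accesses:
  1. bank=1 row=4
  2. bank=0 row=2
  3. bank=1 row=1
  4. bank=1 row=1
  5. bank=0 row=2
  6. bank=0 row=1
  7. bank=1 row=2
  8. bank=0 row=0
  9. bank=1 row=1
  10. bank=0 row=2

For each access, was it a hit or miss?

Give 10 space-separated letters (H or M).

Answer: M M M H H M M M M M

Derivation:
Acc 1: bank1 row4 -> MISS (open row4); precharges=0
Acc 2: bank0 row2 -> MISS (open row2); precharges=0
Acc 3: bank1 row1 -> MISS (open row1); precharges=1
Acc 4: bank1 row1 -> HIT
Acc 5: bank0 row2 -> HIT
Acc 6: bank0 row1 -> MISS (open row1); precharges=2
Acc 7: bank1 row2 -> MISS (open row2); precharges=3
Acc 8: bank0 row0 -> MISS (open row0); precharges=4
Acc 9: bank1 row1 -> MISS (open row1); precharges=5
Acc 10: bank0 row2 -> MISS (open row2); precharges=6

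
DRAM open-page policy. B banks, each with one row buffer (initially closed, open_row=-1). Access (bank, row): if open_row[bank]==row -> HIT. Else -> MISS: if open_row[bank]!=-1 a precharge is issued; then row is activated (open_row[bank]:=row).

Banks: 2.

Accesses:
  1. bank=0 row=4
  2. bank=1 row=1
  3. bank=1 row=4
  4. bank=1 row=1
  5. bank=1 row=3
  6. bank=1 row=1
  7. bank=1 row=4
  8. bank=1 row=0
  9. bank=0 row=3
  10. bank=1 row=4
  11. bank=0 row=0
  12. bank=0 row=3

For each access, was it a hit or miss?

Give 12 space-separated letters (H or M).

Answer: M M M M M M M M M M M M

Derivation:
Acc 1: bank0 row4 -> MISS (open row4); precharges=0
Acc 2: bank1 row1 -> MISS (open row1); precharges=0
Acc 3: bank1 row4 -> MISS (open row4); precharges=1
Acc 4: bank1 row1 -> MISS (open row1); precharges=2
Acc 5: bank1 row3 -> MISS (open row3); precharges=3
Acc 6: bank1 row1 -> MISS (open row1); precharges=4
Acc 7: bank1 row4 -> MISS (open row4); precharges=5
Acc 8: bank1 row0 -> MISS (open row0); precharges=6
Acc 9: bank0 row3 -> MISS (open row3); precharges=7
Acc 10: bank1 row4 -> MISS (open row4); precharges=8
Acc 11: bank0 row0 -> MISS (open row0); precharges=9
Acc 12: bank0 row3 -> MISS (open row3); precharges=10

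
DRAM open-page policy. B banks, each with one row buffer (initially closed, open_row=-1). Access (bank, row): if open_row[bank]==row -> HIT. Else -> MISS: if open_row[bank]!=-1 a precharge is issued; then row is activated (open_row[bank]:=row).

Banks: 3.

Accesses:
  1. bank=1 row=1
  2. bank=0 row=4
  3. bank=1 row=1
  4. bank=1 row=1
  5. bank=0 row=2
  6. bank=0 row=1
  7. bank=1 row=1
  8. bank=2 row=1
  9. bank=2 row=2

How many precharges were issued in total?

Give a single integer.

Answer: 3

Derivation:
Acc 1: bank1 row1 -> MISS (open row1); precharges=0
Acc 2: bank0 row4 -> MISS (open row4); precharges=0
Acc 3: bank1 row1 -> HIT
Acc 4: bank1 row1 -> HIT
Acc 5: bank0 row2 -> MISS (open row2); precharges=1
Acc 6: bank0 row1 -> MISS (open row1); precharges=2
Acc 7: bank1 row1 -> HIT
Acc 8: bank2 row1 -> MISS (open row1); precharges=2
Acc 9: bank2 row2 -> MISS (open row2); precharges=3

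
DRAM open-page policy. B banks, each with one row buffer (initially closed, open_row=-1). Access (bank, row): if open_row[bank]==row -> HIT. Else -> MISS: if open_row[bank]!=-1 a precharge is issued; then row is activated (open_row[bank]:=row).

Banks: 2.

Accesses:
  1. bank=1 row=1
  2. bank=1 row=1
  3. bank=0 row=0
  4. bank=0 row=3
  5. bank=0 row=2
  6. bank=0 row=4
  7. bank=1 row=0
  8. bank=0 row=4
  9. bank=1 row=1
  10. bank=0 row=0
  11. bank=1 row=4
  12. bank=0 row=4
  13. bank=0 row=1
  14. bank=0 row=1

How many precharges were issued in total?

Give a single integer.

Answer: 9

Derivation:
Acc 1: bank1 row1 -> MISS (open row1); precharges=0
Acc 2: bank1 row1 -> HIT
Acc 3: bank0 row0 -> MISS (open row0); precharges=0
Acc 4: bank0 row3 -> MISS (open row3); precharges=1
Acc 5: bank0 row2 -> MISS (open row2); precharges=2
Acc 6: bank0 row4 -> MISS (open row4); precharges=3
Acc 7: bank1 row0 -> MISS (open row0); precharges=4
Acc 8: bank0 row4 -> HIT
Acc 9: bank1 row1 -> MISS (open row1); precharges=5
Acc 10: bank0 row0 -> MISS (open row0); precharges=6
Acc 11: bank1 row4 -> MISS (open row4); precharges=7
Acc 12: bank0 row4 -> MISS (open row4); precharges=8
Acc 13: bank0 row1 -> MISS (open row1); precharges=9
Acc 14: bank0 row1 -> HIT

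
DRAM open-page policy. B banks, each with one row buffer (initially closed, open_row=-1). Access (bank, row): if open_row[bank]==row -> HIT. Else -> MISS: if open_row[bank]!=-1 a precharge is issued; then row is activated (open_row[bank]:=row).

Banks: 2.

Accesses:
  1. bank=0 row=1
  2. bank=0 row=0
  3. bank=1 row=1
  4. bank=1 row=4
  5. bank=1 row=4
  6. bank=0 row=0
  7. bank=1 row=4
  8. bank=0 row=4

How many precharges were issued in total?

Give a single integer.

Answer: 3

Derivation:
Acc 1: bank0 row1 -> MISS (open row1); precharges=0
Acc 2: bank0 row0 -> MISS (open row0); precharges=1
Acc 3: bank1 row1 -> MISS (open row1); precharges=1
Acc 4: bank1 row4 -> MISS (open row4); precharges=2
Acc 5: bank1 row4 -> HIT
Acc 6: bank0 row0 -> HIT
Acc 7: bank1 row4 -> HIT
Acc 8: bank0 row4 -> MISS (open row4); precharges=3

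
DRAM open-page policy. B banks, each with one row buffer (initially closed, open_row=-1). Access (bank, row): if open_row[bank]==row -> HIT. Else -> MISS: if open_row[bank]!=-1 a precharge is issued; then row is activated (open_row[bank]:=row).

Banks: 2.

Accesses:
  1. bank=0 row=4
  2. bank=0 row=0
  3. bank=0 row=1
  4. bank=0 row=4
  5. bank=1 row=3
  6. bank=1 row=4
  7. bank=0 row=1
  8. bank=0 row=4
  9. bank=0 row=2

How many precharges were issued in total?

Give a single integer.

Answer: 7

Derivation:
Acc 1: bank0 row4 -> MISS (open row4); precharges=0
Acc 2: bank0 row0 -> MISS (open row0); precharges=1
Acc 3: bank0 row1 -> MISS (open row1); precharges=2
Acc 4: bank0 row4 -> MISS (open row4); precharges=3
Acc 5: bank1 row3 -> MISS (open row3); precharges=3
Acc 6: bank1 row4 -> MISS (open row4); precharges=4
Acc 7: bank0 row1 -> MISS (open row1); precharges=5
Acc 8: bank0 row4 -> MISS (open row4); precharges=6
Acc 9: bank0 row2 -> MISS (open row2); precharges=7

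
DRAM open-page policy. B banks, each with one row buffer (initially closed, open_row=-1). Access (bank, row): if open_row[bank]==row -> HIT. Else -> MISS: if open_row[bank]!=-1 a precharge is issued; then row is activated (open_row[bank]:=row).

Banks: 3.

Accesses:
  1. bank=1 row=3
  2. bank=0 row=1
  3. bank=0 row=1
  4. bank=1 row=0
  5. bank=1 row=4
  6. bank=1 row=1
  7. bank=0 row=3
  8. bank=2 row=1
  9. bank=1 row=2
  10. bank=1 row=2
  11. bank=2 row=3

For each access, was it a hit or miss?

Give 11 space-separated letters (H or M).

Acc 1: bank1 row3 -> MISS (open row3); precharges=0
Acc 2: bank0 row1 -> MISS (open row1); precharges=0
Acc 3: bank0 row1 -> HIT
Acc 4: bank1 row0 -> MISS (open row0); precharges=1
Acc 5: bank1 row4 -> MISS (open row4); precharges=2
Acc 6: bank1 row1 -> MISS (open row1); precharges=3
Acc 7: bank0 row3 -> MISS (open row3); precharges=4
Acc 8: bank2 row1 -> MISS (open row1); precharges=4
Acc 9: bank1 row2 -> MISS (open row2); precharges=5
Acc 10: bank1 row2 -> HIT
Acc 11: bank2 row3 -> MISS (open row3); precharges=6

Answer: M M H M M M M M M H M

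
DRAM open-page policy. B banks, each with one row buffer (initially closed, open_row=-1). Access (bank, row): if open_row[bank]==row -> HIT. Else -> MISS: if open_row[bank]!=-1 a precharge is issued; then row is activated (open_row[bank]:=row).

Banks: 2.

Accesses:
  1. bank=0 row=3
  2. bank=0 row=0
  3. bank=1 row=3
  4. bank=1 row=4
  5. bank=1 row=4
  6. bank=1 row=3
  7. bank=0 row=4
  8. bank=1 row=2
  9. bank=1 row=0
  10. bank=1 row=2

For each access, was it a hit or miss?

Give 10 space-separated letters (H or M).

Acc 1: bank0 row3 -> MISS (open row3); precharges=0
Acc 2: bank0 row0 -> MISS (open row0); precharges=1
Acc 3: bank1 row3 -> MISS (open row3); precharges=1
Acc 4: bank1 row4 -> MISS (open row4); precharges=2
Acc 5: bank1 row4 -> HIT
Acc 6: bank1 row3 -> MISS (open row3); precharges=3
Acc 7: bank0 row4 -> MISS (open row4); precharges=4
Acc 8: bank1 row2 -> MISS (open row2); precharges=5
Acc 9: bank1 row0 -> MISS (open row0); precharges=6
Acc 10: bank1 row2 -> MISS (open row2); precharges=7

Answer: M M M M H M M M M M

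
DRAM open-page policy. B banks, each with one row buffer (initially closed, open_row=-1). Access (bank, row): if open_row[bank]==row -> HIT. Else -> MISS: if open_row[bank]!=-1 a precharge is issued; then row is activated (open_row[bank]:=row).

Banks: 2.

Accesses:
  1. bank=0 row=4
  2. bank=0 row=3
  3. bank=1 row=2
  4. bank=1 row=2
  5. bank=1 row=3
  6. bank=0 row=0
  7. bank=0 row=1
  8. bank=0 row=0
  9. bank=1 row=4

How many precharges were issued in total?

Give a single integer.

Answer: 6

Derivation:
Acc 1: bank0 row4 -> MISS (open row4); precharges=0
Acc 2: bank0 row3 -> MISS (open row3); precharges=1
Acc 3: bank1 row2 -> MISS (open row2); precharges=1
Acc 4: bank1 row2 -> HIT
Acc 5: bank1 row3 -> MISS (open row3); precharges=2
Acc 6: bank0 row0 -> MISS (open row0); precharges=3
Acc 7: bank0 row1 -> MISS (open row1); precharges=4
Acc 8: bank0 row0 -> MISS (open row0); precharges=5
Acc 9: bank1 row4 -> MISS (open row4); precharges=6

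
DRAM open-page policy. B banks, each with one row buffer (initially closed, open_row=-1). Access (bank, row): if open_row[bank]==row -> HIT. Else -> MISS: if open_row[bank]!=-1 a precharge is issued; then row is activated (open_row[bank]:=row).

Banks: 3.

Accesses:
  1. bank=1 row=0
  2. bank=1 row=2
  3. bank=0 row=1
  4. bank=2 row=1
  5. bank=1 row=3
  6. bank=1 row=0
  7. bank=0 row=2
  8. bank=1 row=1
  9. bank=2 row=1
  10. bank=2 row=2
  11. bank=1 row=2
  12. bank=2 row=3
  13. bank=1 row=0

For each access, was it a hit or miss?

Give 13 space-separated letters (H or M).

Answer: M M M M M M M M H M M M M

Derivation:
Acc 1: bank1 row0 -> MISS (open row0); precharges=0
Acc 2: bank1 row2 -> MISS (open row2); precharges=1
Acc 3: bank0 row1 -> MISS (open row1); precharges=1
Acc 4: bank2 row1 -> MISS (open row1); precharges=1
Acc 5: bank1 row3 -> MISS (open row3); precharges=2
Acc 6: bank1 row0 -> MISS (open row0); precharges=3
Acc 7: bank0 row2 -> MISS (open row2); precharges=4
Acc 8: bank1 row1 -> MISS (open row1); precharges=5
Acc 9: bank2 row1 -> HIT
Acc 10: bank2 row2 -> MISS (open row2); precharges=6
Acc 11: bank1 row2 -> MISS (open row2); precharges=7
Acc 12: bank2 row3 -> MISS (open row3); precharges=8
Acc 13: bank1 row0 -> MISS (open row0); precharges=9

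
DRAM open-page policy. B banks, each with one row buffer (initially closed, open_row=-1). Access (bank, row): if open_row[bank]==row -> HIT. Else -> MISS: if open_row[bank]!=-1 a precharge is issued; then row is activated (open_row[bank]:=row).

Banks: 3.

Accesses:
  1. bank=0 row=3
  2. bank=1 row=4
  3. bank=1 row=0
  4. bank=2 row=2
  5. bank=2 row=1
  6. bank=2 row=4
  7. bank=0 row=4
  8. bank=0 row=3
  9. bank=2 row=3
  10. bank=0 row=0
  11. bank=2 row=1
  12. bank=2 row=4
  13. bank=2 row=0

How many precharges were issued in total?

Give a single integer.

Answer: 10

Derivation:
Acc 1: bank0 row3 -> MISS (open row3); precharges=0
Acc 2: bank1 row4 -> MISS (open row4); precharges=0
Acc 3: bank1 row0 -> MISS (open row0); precharges=1
Acc 4: bank2 row2 -> MISS (open row2); precharges=1
Acc 5: bank2 row1 -> MISS (open row1); precharges=2
Acc 6: bank2 row4 -> MISS (open row4); precharges=3
Acc 7: bank0 row4 -> MISS (open row4); precharges=4
Acc 8: bank0 row3 -> MISS (open row3); precharges=5
Acc 9: bank2 row3 -> MISS (open row3); precharges=6
Acc 10: bank0 row0 -> MISS (open row0); precharges=7
Acc 11: bank2 row1 -> MISS (open row1); precharges=8
Acc 12: bank2 row4 -> MISS (open row4); precharges=9
Acc 13: bank2 row0 -> MISS (open row0); precharges=10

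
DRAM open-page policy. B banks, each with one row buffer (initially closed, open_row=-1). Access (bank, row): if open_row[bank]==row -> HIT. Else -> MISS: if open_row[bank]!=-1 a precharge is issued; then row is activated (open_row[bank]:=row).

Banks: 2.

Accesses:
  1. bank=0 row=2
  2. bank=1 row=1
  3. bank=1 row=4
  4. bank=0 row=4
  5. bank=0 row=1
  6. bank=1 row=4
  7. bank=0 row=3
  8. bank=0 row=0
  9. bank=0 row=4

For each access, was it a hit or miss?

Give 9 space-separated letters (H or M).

Acc 1: bank0 row2 -> MISS (open row2); precharges=0
Acc 2: bank1 row1 -> MISS (open row1); precharges=0
Acc 3: bank1 row4 -> MISS (open row4); precharges=1
Acc 4: bank0 row4 -> MISS (open row4); precharges=2
Acc 5: bank0 row1 -> MISS (open row1); precharges=3
Acc 6: bank1 row4 -> HIT
Acc 7: bank0 row3 -> MISS (open row3); precharges=4
Acc 8: bank0 row0 -> MISS (open row0); precharges=5
Acc 9: bank0 row4 -> MISS (open row4); precharges=6

Answer: M M M M M H M M M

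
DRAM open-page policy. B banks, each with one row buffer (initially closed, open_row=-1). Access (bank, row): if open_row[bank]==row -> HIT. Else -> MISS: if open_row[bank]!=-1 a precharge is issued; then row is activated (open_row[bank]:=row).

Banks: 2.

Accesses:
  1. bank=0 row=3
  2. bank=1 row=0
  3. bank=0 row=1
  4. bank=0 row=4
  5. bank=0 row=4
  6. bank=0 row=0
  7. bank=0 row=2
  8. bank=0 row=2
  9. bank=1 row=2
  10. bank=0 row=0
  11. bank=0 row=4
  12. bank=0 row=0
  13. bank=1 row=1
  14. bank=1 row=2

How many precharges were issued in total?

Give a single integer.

Acc 1: bank0 row3 -> MISS (open row3); precharges=0
Acc 2: bank1 row0 -> MISS (open row0); precharges=0
Acc 3: bank0 row1 -> MISS (open row1); precharges=1
Acc 4: bank0 row4 -> MISS (open row4); precharges=2
Acc 5: bank0 row4 -> HIT
Acc 6: bank0 row0 -> MISS (open row0); precharges=3
Acc 7: bank0 row2 -> MISS (open row2); precharges=4
Acc 8: bank0 row2 -> HIT
Acc 9: bank1 row2 -> MISS (open row2); precharges=5
Acc 10: bank0 row0 -> MISS (open row0); precharges=6
Acc 11: bank0 row4 -> MISS (open row4); precharges=7
Acc 12: bank0 row0 -> MISS (open row0); precharges=8
Acc 13: bank1 row1 -> MISS (open row1); precharges=9
Acc 14: bank1 row2 -> MISS (open row2); precharges=10

Answer: 10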